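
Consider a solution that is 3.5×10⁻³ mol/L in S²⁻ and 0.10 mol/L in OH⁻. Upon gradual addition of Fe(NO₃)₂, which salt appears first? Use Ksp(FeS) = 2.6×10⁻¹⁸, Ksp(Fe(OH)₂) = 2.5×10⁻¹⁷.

FeS

Precipitation of each salt begins when its ion product equals Ksp.
For FeS: [Fe²⁺] = (Ksp/[S²⁻]) = 7.4×10⁻¹⁶ mol/L
For Fe(OH)₂: [Fe²⁺] = (Ksp/[OH⁻]^2) = 2.5×10⁻¹⁵ mol/L
The smaller threshold [Fe²⁺] is reached first, so FeS precipitates first.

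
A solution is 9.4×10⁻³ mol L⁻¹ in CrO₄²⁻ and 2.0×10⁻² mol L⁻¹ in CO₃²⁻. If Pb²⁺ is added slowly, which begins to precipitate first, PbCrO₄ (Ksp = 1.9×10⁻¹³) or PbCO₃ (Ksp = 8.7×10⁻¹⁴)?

PbCO₃

A salt starts to precipitate once the ion product Q reaches its Ksp.
For PbCrO₄: [Pb²⁺] = (Ksp/[CrO₄²⁻]) = 2.0×10⁻¹¹ mol L⁻¹
For PbCO₃: [Pb²⁺] = (Ksp/[CO₃²⁻]) = 4.4×10⁻¹² mol L⁻¹
PbCO₃ requires the lower [Pb²⁺], so it precipitates first.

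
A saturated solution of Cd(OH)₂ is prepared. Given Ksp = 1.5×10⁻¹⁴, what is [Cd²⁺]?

Cd(OH)₂(s) ⇌ Cd²⁺(aq) + 2 OH⁻(aq)
If s mol/L of Cd(OH)₂ dissolves, [Cd²⁺] = s and [OH⁻] = 2s.
Ksp = [Cd²⁺][OH⁻]^2 = s · (2s)^2 = 4s^3 = 1.5×10⁻¹⁴
s = 1.6×10⁻⁵ M
[Cd²⁺] = s = 1.6×10⁻⁵ M

1.6×10⁻⁵ M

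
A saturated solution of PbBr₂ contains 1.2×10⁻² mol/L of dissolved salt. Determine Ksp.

PbBr₂(s) ⇌ Pb²⁺(aq) + 2 Br⁻(aq)
If s mol/L of PbBr₂ dissolves, [Pb²⁺] = s and [Br⁻] = 2s.
Ksp = [Pb²⁺][Br⁻]^2 = s · (2s)^2 = 4s^3
Ksp = 4 × (1.2×10⁻²)^3 = 6.9×10⁻⁶

Ksp = 6.9×10⁻⁶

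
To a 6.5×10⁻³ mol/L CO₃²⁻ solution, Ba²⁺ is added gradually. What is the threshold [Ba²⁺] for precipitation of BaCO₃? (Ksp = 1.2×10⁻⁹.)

The threshold for precipitation is Q = Ksp.
BaCO₃(s) ⇌ Ba²⁺(aq) + CO₃²⁻(aq)
Ksp = [Ba²⁺][CO₃²⁻] = [Ba²⁺](6.5×10⁻³)
[Ba²⁺] = 1.2×10⁻⁹ / (6.5×10⁻³) = 1.8×10⁻⁷
[Ba²⁺] = 1.8×10⁻⁷ mol/L

1.8×10⁻⁷ M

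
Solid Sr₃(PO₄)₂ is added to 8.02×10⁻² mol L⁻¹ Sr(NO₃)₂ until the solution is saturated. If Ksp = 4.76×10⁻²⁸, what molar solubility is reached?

4.80×10⁻¹³ M

Sr₃(PO₄)₂(s) ⇌ 3 Sr²⁺(aq) + 2 PO₄³⁻(aq)
Let s be the solubility of Sr₃(PO₄)₂ here. The common ion gives [Sr²⁺] ≈ 8.02×10⁻² mol L⁻¹, and [PO₄³⁻] = 2s.
Ksp = [Sr²⁺]^3[PO₄³⁻]^2 = (8.02×10⁻²)^3(2s)^2
(2s)^2 = 4.76×10⁻²⁸ / (8.02×10⁻²)^3 = 9.23×10⁻²⁵
s = 4.80×10⁻¹³ mol L⁻¹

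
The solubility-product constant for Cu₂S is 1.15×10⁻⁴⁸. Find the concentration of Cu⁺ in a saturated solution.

1.32×10⁻¹⁶ M

Cu₂S(s) ⇌ 2 Cu⁺(aq) + S²⁻(aq)
For each mole of Cu₂S that dissolves per liter, [Cu⁺] = 2s and [S²⁻] = s; let s denote this solubility.
Ksp = [Cu⁺]^2[S²⁻] = (2s)^2 · s = 4s^3 = 1.15×10⁻⁴⁸
s = 6.60×10⁻¹⁷ M
[Cu⁺] = 2s = 1.32×10⁻¹⁶ M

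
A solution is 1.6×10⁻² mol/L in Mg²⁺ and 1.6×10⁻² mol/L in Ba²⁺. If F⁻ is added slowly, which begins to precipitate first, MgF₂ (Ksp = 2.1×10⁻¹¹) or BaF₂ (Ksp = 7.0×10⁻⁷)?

MgF₂

Each salt precipitates once Q = Ksp for that salt.
For MgF₂: [F⁻] = (Ksp/[Mg²⁺])^(1/2) = 3.6×10⁻⁵ mol/L
For BaF₂: [F⁻] = (Ksp/[Ba²⁺])^(1/2) = 6.6×10⁻³ mol/L
MgF₂ requires the lower [F⁻], so it precipitates first.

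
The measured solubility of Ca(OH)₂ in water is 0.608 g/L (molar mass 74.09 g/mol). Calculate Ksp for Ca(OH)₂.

Molar solubility s = (0.608 g/L) / (74.09 g/mol) = 8.2062×10⁻³ mol/L
Ca(OH)₂(s) ⇌ Ca²⁺(aq) + 2 OH⁻(aq)
Let s be the molar solubility. Then [Ca²⁺] = s and [OH⁻] = 2s.
Ksp = [Ca²⁺][OH⁻]^2 = s · (2s)^2 = 4s^3
Ksp = 4 × (8.2062×10⁻³)^3 = 2.21×10⁻⁶

Ksp = 2.21×10⁻⁶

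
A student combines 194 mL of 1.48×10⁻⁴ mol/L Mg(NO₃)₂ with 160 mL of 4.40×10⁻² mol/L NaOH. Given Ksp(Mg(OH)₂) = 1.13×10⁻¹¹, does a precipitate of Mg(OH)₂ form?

Total volume after mixing = 194 + 160 = 354 mL.
[Mg²⁺] = (1.48×10⁻⁴)(194)/354 = 8.11×10⁻⁵ mol/L
[OH⁻] = (4.40×10⁻²)(160)/354 = 1.99×10⁻² mol/L
Q = [Mg²⁺][OH⁻]^2 = 3.21×10⁻⁸
Q = 3.21×10⁻⁸ > Ksp = 1.13×10⁻¹¹, so the solution is supersaturated and Mg(OH)₂ precipitates.

Yes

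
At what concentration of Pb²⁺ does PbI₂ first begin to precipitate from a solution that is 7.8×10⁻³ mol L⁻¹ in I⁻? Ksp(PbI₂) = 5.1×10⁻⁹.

The threshold for precipitation is Q = Ksp.
PbI₂(s) ⇌ Pb²⁺(aq) + 2 I⁻(aq)
Ksp = [Pb²⁺][I⁻]^2 = [Pb²⁺](7.8×10⁻³)^2
[Pb²⁺] = 5.1×10⁻⁹ / (7.8×10⁻³)^2 = 8.4×10⁻⁵
[Pb²⁺] = 8.4×10⁻⁵ mol L⁻¹

8.4×10⁻⁵ M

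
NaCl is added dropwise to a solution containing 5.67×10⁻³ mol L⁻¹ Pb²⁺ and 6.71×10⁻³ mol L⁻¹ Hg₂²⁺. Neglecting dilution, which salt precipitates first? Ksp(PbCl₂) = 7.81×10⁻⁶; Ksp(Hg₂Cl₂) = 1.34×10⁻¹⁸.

Hg₂Cl₂

Precipitation of each salt begins when its ion product equals Ksp.
For PbCl₂: [Cl⁻] = (Ksp/[Pb²⁺])^(1/2) = 3.71×10⁻² mol L⁻¹
For Hg₂Cl₂: [Cl⁻] = (Ksp/[Hg₂²⁺])^(1/2) = 1.41×10⁻⁸ mol L⁻¹
Since Hg₂Cl₂ needs less Cl⁻ to reach saturation, it precipitates first.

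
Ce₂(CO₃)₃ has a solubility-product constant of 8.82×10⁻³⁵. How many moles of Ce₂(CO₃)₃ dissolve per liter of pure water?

Ce₂(CO₃)₃(s) ⇌ 2 Ce³⁺(aq) + 3 CO₃²⁻(aq)
Call the molar solubility s, so that [Ce³⁺] = 2s and [CO₃²⁻] = 3s.
Ksp = [Ce³⁺]^2[CO₃²⁻]^3 = (2s)^2 · (3s)^3 = 108s^5
108s^5 = 8.82×10⁻³⁵  ⇒  s^5 = 8.17×10⁻³⁷
Taking the 5th root, s = 6.06×10⁻⁸ mol/L.

6.06×10⁻⁸ M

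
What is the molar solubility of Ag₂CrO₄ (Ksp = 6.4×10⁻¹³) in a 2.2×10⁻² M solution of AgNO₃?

Ag₂CrO₄(s) ⇌ 2 Ag⁺(aq) + CrO₄²⁻(aq)
Ag⁺ is already present at 2.2×10⁻² M. If s mol/L of Ag₂CrO₄ dissolves, [CrO₄²⁻] = s while [Ag⁺] ≈ 2.2×10⁻² M.
Ksp = [Ag⁺]^2[CrO₄²⁻] = (2.2×10⁻²)^2s
s = 6.4×10⁻¹³ / (2.2×10⁻²)^2 = 1.3×10⁻⁹
s = 1.3×10⁻⁹ M

1.3×10⁻⁹ M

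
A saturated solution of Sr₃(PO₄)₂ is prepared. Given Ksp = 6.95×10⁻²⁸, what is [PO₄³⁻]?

Sr₃(PO₄)₂(s) ⇌ 3 Sr²⁺(aq) + 2 PO₄³⁻(aq)
With molar solubility s: [Sr²⁺] = 3s, [PO₄³⁻] = 2s.
Ksp = [Sr²⁺]^3[PO₄³⁻]^2 = (3s)^3 · (2s)^2 = 108s^5 = 6.95×10⁻²⁸
s = 1.45×10⁻⁶ M
[PO₄³⁻] = 2s = 2.90×10⁻⁶ M

2.90×10⁻⁶ M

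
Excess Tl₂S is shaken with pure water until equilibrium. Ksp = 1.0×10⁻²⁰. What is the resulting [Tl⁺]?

2.7×10⁻⁷ M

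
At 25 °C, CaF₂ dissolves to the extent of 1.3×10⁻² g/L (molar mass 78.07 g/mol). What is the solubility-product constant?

Ksp = 1.8×10⁻¹¹

Molar solubility s = (1.3×10⁻² g/L) / (78.07 g/mol) = 1.665×10⁻⁴ mol/L
CaF₂(s) ⇌ Ca²⁺(aq) + 2 F⁻(aq)
With molar solubility s: [Ca²⁺] = s, [F⁻] = 2s.
Ksp = [Ca²⁺][F⁻]^2 = s · (2s)^2 = 4s^3
Ksp = 4 × (1.665×10⁻⁴)^3 = 1.8×10⁻¹¹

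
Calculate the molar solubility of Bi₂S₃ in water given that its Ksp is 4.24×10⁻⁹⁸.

1.31×10⁻²⁰ M

Bi₂S₃(s) ⇌ 2 Bi³⁺(aq) + 3 S²⁻(aq)
For each mole of Bi₂S₃ that dissolves per liter, [Bi³⁺] = 2s and [S²⁻] = 3s; let s denote this solubility.
Ksp = [Bi³⁺]^2[S²⁻]^3 = (2s)^2 · (3s)^3 = 108s^5
108s^5 = 4.24×10⁻⁹⁸  ⇒  s^5 = 3.93×10⁻¹⁰⁰
s = (3.93×10⁻¹⁰⁰)^(1/5) = 1.31×10⁻²⁰ mol/L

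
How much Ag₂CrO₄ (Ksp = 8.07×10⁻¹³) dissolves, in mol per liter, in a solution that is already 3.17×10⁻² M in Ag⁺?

8.03×10⁻¹⁰ M

Ag₂CrO₄(s) ⇌ 2 Ag⁺(aq) + CrO₄²⁻(aq)
Ag⁺ is already present at 3.17×10⁻² M. If s mol/L of Ag₂CrO₄ dissolves, [CrO₄²⁻] = s while [Ag⁺] ≈ 3.17×10⁻² M.
Ksp = [Ag⁺]^2[CrO₄²⁻] = (3.17×10⁻²)^2s
s = 8.07×10⁻¹³ / (3.17×10⁻²)^2 = 8.03×10⁻¹⁰
s = 8.03×10⁻¹⁰ M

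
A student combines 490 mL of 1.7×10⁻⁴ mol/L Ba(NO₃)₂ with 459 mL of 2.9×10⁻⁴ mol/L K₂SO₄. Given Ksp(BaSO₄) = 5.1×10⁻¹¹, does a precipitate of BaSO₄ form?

The combined volume is 949 mL.
[Ba²⁺] = (1.7×10⁻⁴)(490)/949 = 8.8×10⁻⁵ mol/L
[SO₄²⁻] = (2.9×10⁻⁴)(459)/949 = 1.4×10⁻⁴ mol/L
Q = [Ba²⁺][SO₄²⁻] = 1.2×10⁻⁸
Because Q > Ksp (1.2×10⁻⁸ vs 5.1×10⁻¹¹), a precipitate of BaSO₄ forms.

Yes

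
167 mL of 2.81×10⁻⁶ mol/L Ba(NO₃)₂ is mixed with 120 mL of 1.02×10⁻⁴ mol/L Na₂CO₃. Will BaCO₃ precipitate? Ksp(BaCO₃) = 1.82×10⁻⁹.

No

Total volume after mixing = 167 + 120 = 287 mL.
[Ba²⁺] = (2.81×10⁻⁶)(167)/287 = 1.64×10⁻⁶ mol/L
[CO₃²⁻] = (1.02×10⁻⁴)(120)/287 = 4.26×10⁻⁵ mol/L
Q = [Ba²⁺][CO₃²⁻] = 6.97×10⁻¹¹
Q < Ksp (6.97×10⁻¹¹ vs 1.82×10⁻⁹); the solution remains unsaturated and no precipitate forms.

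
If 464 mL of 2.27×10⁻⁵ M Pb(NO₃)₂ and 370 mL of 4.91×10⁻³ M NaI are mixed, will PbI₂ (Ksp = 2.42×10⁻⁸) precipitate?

No

The combined volume is 834 mL.
[Pb²⁺] = (2.27×10⁻⁵)(464)/834 = 1.26×10⁻⁵ M
[I⁻] = (4.91×10⁻³)(370)/834 = 2.18×10⁻³ M
Q = [Pb²⁺][I⁻]^2 = 5.99×10⁻¹¹
Q < Ksp (5.99×10⁻¹¹ vs 2.42×10⁻⁸); the solution remains unsaturated and no precipitate forms.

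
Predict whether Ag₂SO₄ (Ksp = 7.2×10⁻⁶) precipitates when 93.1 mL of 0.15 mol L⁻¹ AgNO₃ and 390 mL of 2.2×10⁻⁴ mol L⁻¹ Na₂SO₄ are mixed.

No

Total volume after mixing = 93.1 + 390 = 483.1 mL.
[Ag⁺] = (0.15)(93.1)/483.1 = 2.9×10⁻² mol L⁻¹
[SO₄²⁻] = (2.2×10⁻⁴)(390)/483.1 = 1.8×10⁻⁴ mol L⁻¹
Q = [Ag⁺]^2[SO₄²⁻] = 1.5×10⁻⁷
Since Q (1.5×10⁻⁷) is less than Ksp (7.2×10⁻⁶), no Ag₂SO₄ precipitates.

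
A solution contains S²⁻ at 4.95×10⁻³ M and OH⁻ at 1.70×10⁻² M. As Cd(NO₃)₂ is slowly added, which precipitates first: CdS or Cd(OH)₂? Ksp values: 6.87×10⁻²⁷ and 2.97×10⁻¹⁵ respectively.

CdS

A salt starts to precipitate once the ion product Q reaches its Ksp.
For CdS: [Cd²⁺] = (Ksp/[S²⁻]) = 1.39×10⁻²⁴ M
For Cd(OH)₂: [Cd²⁺] = (Ksp/[OH⁻]^2) = 1.03×10⁻¹¹ M
Since CdS needs less Cd²⁺ to reach saturation, it precipitates first.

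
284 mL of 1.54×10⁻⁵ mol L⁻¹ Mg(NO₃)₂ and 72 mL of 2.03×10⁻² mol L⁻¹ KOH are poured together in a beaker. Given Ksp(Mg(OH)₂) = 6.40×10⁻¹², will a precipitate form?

After mixing, V = 284 mL + 72 mL = 356 mL.
[Mg²⁺] = (1.54×10⁻⁵)(284)/356 = 1.23×10⁻⁵ mol L⁻¹
[OH⁻] = (2.03×10⁻²)(72)/356 = 4.11×10⁻³ mol L⁻¹
Q = [Mg²⁺][OH⁻]^2 = 2.07×10⁻¹⁰
Since Q (2.07×10⁻¹⁰) exceeds Ksp (6.40×10⁻¹²), Mg(OH)₂ will precipitate.

Yes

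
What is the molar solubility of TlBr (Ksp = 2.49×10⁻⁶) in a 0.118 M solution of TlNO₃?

2.11×10⁻⁵ M

TlBr(s) ⇌ Tl⁺(aq) + Br⁻(aq)
Let s be the solubility of TlBr here. The common ion gives [Tl⁺] ≈ 0.118 M, and [Br⁻] = s.
Ksp = [Tl⁺][Br⁻] = (0.118)s
s = 2.49×10⁻⁶ / (0.118) = 2.11×10⁻⁵
s = 2.11×10⁻⁵ M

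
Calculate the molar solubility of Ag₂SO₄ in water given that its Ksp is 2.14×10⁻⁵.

Ag₂SO₄(s) ⇌ 2 Ag⁺(aq) + SO₄²⁻(aq)
Let s be the molar solubility. Then [Ag⁺] = 2s and [SO₄²⁻] = s.
Ksp = [Ag⁺]^2[SO₄²⁻] = (2s)^2 · s = 4s^3
4s^3 = 2.14×10⁻⁵  ⇒  s^3 = 5.35×10⁻⁶
Taking the 3rd root, s = 1.75×10⁻² M.

1.75×10⁻² M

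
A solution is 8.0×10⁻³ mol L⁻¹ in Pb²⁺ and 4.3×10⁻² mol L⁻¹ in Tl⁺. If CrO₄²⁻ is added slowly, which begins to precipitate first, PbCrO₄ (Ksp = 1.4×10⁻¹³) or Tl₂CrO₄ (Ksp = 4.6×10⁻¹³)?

PbCrO₄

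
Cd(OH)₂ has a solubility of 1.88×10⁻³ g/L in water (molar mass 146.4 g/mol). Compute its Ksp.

Molar solubility s = (1.88×10⁻³ g/L) / (146.4 g/mol) = 1.2842×10⁻⁵ mol/L
Cd(OH)₂(s) ⇌ Cd²⁺(aq) + 2 OH⁻(aq)
Let s be the molar solubility. Then [Cd²⁺] = s and [OH⁻] = 2s.
Ksp = [Cd²⁺][OH⁻]^2 = s · (2s)^2 = 4s^3
Ksp = 4 × (1.2842×10⁻⁵)^3 = 8.47×10⁻¹⁵

Ksp = 8.47×10⁻¹⁵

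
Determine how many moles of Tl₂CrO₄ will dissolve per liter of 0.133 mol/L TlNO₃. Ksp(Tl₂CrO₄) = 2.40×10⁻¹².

1.36×10⁻¹⁰ M

Tl₂CrO₄(s) ⇌ 2 Tl⁺(aq) + CrO₄²⁻(aq)
The solution already contains Tl⁺ at 0.133 mol/L. Let s be the molar solubility of Tl₂CrO₄.
[Tl⁺] ≈ 0.133 mol/L (common ion dominates); [CrO₄²⁻] = s.
Ksp = [Tl⁺]^2[CrO₄²⁻] = (0.133)^2s
s = 2.40×10⁻¹² / (0.133)^2 = 1.36×10⁻¹⁰
s = 1.36×10⁻¹⁰ mol/L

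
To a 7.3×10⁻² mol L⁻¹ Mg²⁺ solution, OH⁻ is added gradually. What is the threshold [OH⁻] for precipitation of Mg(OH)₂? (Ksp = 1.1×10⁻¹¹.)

Each salt precipitates once Q = Ksp for that salt.
Mg(OH)₂(s) ⇌ Mg²⁺(aq) + 2 OH⁻(aq)
Ksp = [Mg²⁺][OH⁻]^2 = [OH⁻]^2(7.3×10⁻²)
[OH⁻]^2 = 1.1×10⁻¹¹ / (7.3×10⁻²) = 1.5×10⁻¹⁰
[OH⁻] = 1.2×10⁻⁵ mol L⁻¹

1.2×10⁻⁵ M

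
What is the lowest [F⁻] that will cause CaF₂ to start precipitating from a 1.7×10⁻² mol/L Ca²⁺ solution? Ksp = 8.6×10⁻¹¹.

Precipitation of each salt begins when its ion product equals Ksp.
CaF₂(s) ⇌ Ca²⁺(aq) + 2 F⁻(aq)
Ksp = [Ca²⁺][F⁻]^2 = [F⁻]^2(1.7×10⁻²)
[F⁻]^2 = 8.6×10⁻¹¹ / (1.7×10⁻²) = 5.1×10⁻⁹
[F⁻] = 7.1×10⁻⁵ mol/L

7.1×10⁻⁵ M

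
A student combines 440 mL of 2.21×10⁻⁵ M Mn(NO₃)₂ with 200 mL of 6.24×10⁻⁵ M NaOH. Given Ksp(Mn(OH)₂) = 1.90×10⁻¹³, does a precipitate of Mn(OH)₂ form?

No

Total volume after mixing = 440 + 200 = 640 mL.
[Mn²⁺] = (2.21×10⁻⁵)(440)/640 = 1.52×10⁻⁵ M
[OH⁻] = (6.24×10⁻⁵)(200)/640 = 1.95×10⁻⁵ M
Q = [Mn²⁺][OH⁻]^2 = 5.78×10⁻¹⁵
Q < Ksp (5.78×10⁻¹⁵ vs 1.90×10⁻¹³); the solution remains unsaturated and no precipitate forms.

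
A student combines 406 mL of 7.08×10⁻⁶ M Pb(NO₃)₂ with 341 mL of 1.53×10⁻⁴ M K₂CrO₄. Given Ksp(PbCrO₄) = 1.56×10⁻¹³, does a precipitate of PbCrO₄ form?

Yes

After mixing, V = 406 mL + 341 mL = 747 mL.
[Pb²⁺] = (7.08×10⁻⁶)(406)/747 = 3.85×10⁻⁶ M
[CrO₄²⁻] = (1.53×10⁻⁴)(341)/747 = 6.98×10⁻⁵ M
Q = [Pb²⁺][CrO₄²⁻] = 2.69×10⁻¹⁰
Since Q (2.69×10⁻¹⁰) exceeds Ksp (1.56×10⁻¹³), PbCrO₄ will precipitate.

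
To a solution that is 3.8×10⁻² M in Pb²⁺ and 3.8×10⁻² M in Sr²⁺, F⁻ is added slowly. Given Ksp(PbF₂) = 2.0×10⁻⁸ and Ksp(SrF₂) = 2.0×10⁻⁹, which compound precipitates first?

The threshold for precipitation is Q = Ksp.
For PbF₂: [F⁻] = (Ksp/[Pb²⁺])^(1/2) = 7.3×10⁻⁴ M
For SrF₂: [F⁻] = (Ksp/[Sr²⁺])^(1/2) = 2.3×10⁻⁴ M
The smaller threshold [F⁻] is reached first, so SrF₂ precipitates first.

SrF₂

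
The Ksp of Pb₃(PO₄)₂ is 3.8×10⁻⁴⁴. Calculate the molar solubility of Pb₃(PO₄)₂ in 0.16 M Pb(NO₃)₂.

Pb₃(PO₄)₂(s) ⇌ 3 Pb²⁺(aq) + 2 PO₄³⁻(aq)
The solution already contains Pb²⁺ at 0.16 M. Let s be the molar solubility of Pb₃(PO₄)₂.
[Pb²⁺] ≈ 0.16 M (common ion dominates); [PO₄³⁻] = 2s.
Ksp = [Pb²⁺]^3[PO₄³⁻]^2 = (0.16)^3(2s)^2
(2s)^2 = 3.8×10⁻⁴⁴ / (0.16)^3 = 9.3×10⁻⁴²
s = 1.5×10⁻²¹ M

1.5×10⁻²¹ M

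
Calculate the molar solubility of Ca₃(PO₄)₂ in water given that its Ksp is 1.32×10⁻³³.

Ca₃(PO₄)₂(s) ⇌ 3 Ca²⁺(aq) + 2 PO₄³⁻(aq)
If s mol/L of Ca₃(PO₄)₂ dissolves, [Ca²⁺] = 3s and [PO₄³⁻] = 2s.
Ksp = [Ca²⁺]^3[PO₄³⁻]^2 = (3s)^3 · (2s)^2 = 108s^5
108s^5 = 1.32×10⁻³³  ⇒  s^5 = 1.22×10⁻³⁵
s = 1.04×10⁻⁷ M

1.04×10⁻⁷ M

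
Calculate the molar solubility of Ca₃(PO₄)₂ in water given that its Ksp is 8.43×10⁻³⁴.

Ca₃(PO₄)₂(s) ⇌ 3 Ca²⁺(aq) + 2 PO₄³⁻(aq)
Let s be the molar solubility. Then [Ca²⁺] = 3s and [PO₄³⁻] = 2s.
Ksp = [Ca²⁺]^3[PO₄³⁻]^2 = (3s)^3 · (2s)^2 = 108s^5
108s^5 = 8.43×10⁻³⁴  ⇒  s^5 = 7.81×10⁻³⁶
Taking the 5th root, s = 9.52×10⁻⁸ M.

9.52×10⁻⁸ M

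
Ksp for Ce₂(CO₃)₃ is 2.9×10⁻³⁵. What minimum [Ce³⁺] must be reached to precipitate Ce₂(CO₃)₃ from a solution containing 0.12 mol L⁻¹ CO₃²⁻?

1.3×10⁻¹⁶ M

Each salt precipitates once Q = Ksp for that salt.
Ce₂(CO₃)₃(s) ⇌ 2 Ce³⁺(aq) + 3 CO₃²⁻(aq)
Ksp = [Ce³⁺]^2[CO₃²⁻]^3 = [Ce³⁺]^2(0.12)^3
[Ce³⁺]^2 = 2.9×10⁻³⁵ / (0.12)^3 = 1.7×10⁻³²
[Ce³⁺] = 1.3×10⁻¹⁶ mol L⁻¹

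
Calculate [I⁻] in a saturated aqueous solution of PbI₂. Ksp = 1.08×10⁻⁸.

PbI₂(s) ⇌ Pb²⁺(aq) + 2 I⁻(aq)
For each mole of PbI₂ that dissolves per liter, [Pb²⁺] = s and [I⁻] = 2s; let s denote this solubility.
Ksp = [Pb²⁺][I⁻]^2 = s · (2s)^2 = 4s^3 = 1.08×10⁻⁸
s = 1.39×10⁻³ mol/L
[I⁻] = 2s = 2.78×10⁻³ mol/L

2.78×10⁻³ M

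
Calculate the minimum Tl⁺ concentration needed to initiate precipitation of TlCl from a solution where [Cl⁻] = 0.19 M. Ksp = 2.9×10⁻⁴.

1.5×10⁻³ M

The threshold for precipitation is Q = Ksp.
TlCl(s) ⇌ Tl⁺(aq) + Cl⁻(aq)
Ksp = [Tl⁺][Cl⁻] = [Tl⁺](0.19)
[Tl⁺] = 2.9×10⁻⁴ / (0.19) = 1.5×10⁻³
[Tl⁺] = 1.5×10⁻³ M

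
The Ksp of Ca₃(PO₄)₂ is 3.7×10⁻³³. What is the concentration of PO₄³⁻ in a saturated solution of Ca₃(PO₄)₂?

Ca₃(PO₄)₂(s) ⇌ 3 Ca²⁺(aq) + 2 PO₄³⁻(aq)
If s mol/L of Ca₃(PO₄)₂ dissolves, [Ca²⁺] = 3s and [PO₄³⁻] = 2s.
Ksp = [Ca²⁺]^3[PO₄³⁻]^2 = (3s)^3 · (2s)^2 = 108s^5 = 3.7×10⁻³³
s = 1.3×10⁻⁷ mol/L
[PO₄³⁻] = 2s = 2.6×10⁻⁷ mol/L

2.6×10⁻⁷ M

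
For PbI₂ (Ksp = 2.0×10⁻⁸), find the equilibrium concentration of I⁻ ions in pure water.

3.4×10⁻³ M

PbI₂(s) ⇌ Pb²⁺(aq) + 2 I⁻(aq)
Call the molar solubility s, so that [Pb²⁺] = s and [I⁻] = 2s.
Ksp = [Pb²⁺][I⁻]^2 = s · (2s)^2 = 4s^3 = 2.0×10⁻⁸
s = 1.7×10⁻³ mol L⁻¹
[I⁻] = 2s = 3.4×10⁻³ mol L⁻¹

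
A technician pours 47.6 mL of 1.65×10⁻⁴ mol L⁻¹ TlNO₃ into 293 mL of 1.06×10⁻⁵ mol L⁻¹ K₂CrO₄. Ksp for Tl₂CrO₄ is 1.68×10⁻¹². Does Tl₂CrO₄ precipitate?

No

After mixing, V = 47.6 mL + 293 mL = 340.6 mL.
[Tl⁺] = (1.65×10⁻⁴)(47.6)/340.6 = 2.31×10⁻⁵ mol L⁻¹
[CrO₄²⁻] = (1.06×10⁻⁵)(293)/340.6 = 9.12×10⁻⁶ mol L⁻¹
Q = [Tl⁺]^2[CrO₄²⁻] = 4.85×10⁻¹⁵
Q = 4.85×10⁻¹⁵ < Ksp = 1.68×10⁻¹², so the solution is unsaturated and no precipitate forms.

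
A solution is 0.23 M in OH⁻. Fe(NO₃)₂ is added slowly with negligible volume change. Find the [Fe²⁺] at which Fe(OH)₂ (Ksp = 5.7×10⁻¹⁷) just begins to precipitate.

1.1×10⁻¹⁵ M

Precipitation of each salt begins when its ion product equals Ksp.
Fe(OH)₂(s) ⇌ Fe²⁺(aq) + 2 OH⁻(aq)
Ksp = [Fe²⁺][OH⁻]^2 = [Fe²⁺](0.23)^2
[Fe²⁺] = 5.7×10⁻¹⁷ / (0.23)^2 = 1.1×10⁻¹⁵
[Fe²⁺] = 1.1×10⁻¹⁵ M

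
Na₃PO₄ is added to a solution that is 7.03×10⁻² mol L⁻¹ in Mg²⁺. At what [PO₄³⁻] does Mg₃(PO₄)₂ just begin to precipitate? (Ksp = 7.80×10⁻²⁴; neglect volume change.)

Precipitation begins when Q = Ksp.
Mg₃(PO₄)₂(s) ⇌ 3 Mg²⁺(aq) + 2 PO₄³⁻(aq)
Ksp = [Mg²⁺]^3[PO₄³⁻]^2 = [PO₄³⁻]^2(7.03×10⁻²)^3
[PO₄³⁻]^2 = 7.80×10⁻²⁴ / (7.03×10⁻²)^3 = 2.25×10⁻²⁰
[PO₄³⁻] = 1.50×10⁻¹⁰ mol L⁻¹

1.50×10⁻¹⁰ M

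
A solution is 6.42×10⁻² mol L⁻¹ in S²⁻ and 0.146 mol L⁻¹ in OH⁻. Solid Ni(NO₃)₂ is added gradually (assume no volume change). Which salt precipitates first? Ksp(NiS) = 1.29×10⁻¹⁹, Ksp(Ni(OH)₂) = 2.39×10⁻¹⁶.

NiS

A salt starts to precipitate once the ion product Q reaches its Ksp.
For NiS: [Ni²⁺] = (Ksp/[S²⁻]) = 2.01×10⁻¹⁸ mol L⁻¹
For Ni(OH)₂: [Ni²⁺] = (Ksp/[OH⁻]^2) = 1.12×10⁻¹⁴ mol L⁻¹
Since NiS needs less Ni²⁺ to reach saturation, it precipitates first.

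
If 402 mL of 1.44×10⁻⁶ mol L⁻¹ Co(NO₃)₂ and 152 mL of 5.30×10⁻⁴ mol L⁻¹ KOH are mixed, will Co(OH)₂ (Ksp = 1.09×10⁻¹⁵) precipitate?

Yes

The combined volume is 554 mL.
[Co²⁺] = (1.44×10⁻⁶)(402)/554 = 1.04×10⁻⁶ mol L⁻¹
[OH⁻] = (5.30×10⁻⁴)(152)/554 = 1.45×10⁻⁴ mol L⁻¹
Q = [Co²⁺][OH⁻]^2 = 2.21×10⁻¹⁴
Since Q (2.21×10⁻¹⁴) exceeds Ksp (1.09×10⁻¹⁵), Co(OH)₂ will precipitate.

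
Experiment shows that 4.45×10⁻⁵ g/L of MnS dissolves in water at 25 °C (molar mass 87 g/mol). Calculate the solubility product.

Convert to molarity: s = 4.45×10⁻⁵ / 87 = 5.1149×10⁻⁷ mol/L
MnS(s) ⇌ Mn²⁺(aq) + S²⁻(aq)
For each mole of MnS that dissolves per liter, [Mn²⁺] = s and [S²⁻] = s; let s denote this solubility.
Ksp = [Mn²⁺][S²⁻] = s · s = s^2
Ksp = (5.1149×10⁻⁷)^2 = 2.62×10⁻¹³

Ksp = 2.62×10⁻¹³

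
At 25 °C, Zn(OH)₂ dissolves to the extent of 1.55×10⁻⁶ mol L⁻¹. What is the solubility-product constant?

Ksp = 1.49×10⁻¹⁷

Zn(OH)₂(s) ⇌ Zn²⁺(aq) + 2 OH⁻(aq)
For each mole of Zn(OH)₂ that dissolves per liter, [Zn²⁺] = s and [OH⁻] = 2s; let s denote this solubility.
Ksp = [Zn²⁺][OH⁻]^2 = s · (2s)^2 = 4s^3
Ksp = 4 × (1.55×10⁻⁶)^3 = 1.49×10⁻¹⁷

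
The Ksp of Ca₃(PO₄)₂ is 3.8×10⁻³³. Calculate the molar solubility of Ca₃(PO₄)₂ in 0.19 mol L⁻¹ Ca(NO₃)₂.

Ca₃(PO₄)₂(s) ⇌ 3 Ca²⁺(aq) + 2 PO₄³⁻(aq)
Ca²⁺ is already present at 0.19 mol L⁻¹. If s mol/L of Ca₃(PO₄)₂ dissolves, [PO₄³⁻] = 2s while [Ca²⁺] ≈ 0.19 mol L⁻¹.
Ksp = [Ca²⁺]^3[PO₄³⁻]^2 = (0.19)^3(2s)^2
(2s)^2 = 3.8×10⁻³³ / (0.19)^3 = 5.5×10⁻³¹
s = 3.7×10⁻¹⁶ mol L⁻¹

3.7×10⁻¹⁶ M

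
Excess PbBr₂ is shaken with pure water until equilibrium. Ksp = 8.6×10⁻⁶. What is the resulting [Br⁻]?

PbBr₂(s) ⇌ Pb²⁺(aq) + 2 Br⁻(aq)
If s mol/L of PbBr₂ dissolves, [Pb²⁺] = s and [Br⁻] = 2s.
Ksp = [Pb²⁺][Br⁻]^2 = s · (2s)^2 = 4s^3 = 8.6×10⁻⁶
s = 1.3×10⁻² mol L⁻¹
[Br⁻] = 2s = 2.6×10⁻² mol L⁻¹

2.6×10⁻² M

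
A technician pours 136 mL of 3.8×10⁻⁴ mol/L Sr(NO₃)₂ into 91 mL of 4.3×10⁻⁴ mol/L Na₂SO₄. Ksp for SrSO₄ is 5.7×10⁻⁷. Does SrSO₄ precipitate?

No

After mixing, V = 136 mL + 91 mL = 227 mL.
[Sr²⁺] = (3.8×10⁻⁴)(136)/227 = 2.3×10⁻⁴ mol/L
[SO₄²⁻] = (4.3×10⁻⁴)(91)/227 = 1.7×10⁻⁴ mol/L
Q = [Sr²⁺][SO₄²⁻] = 3.9×10⁻⁸
Q = 3.9×10⁻⁸ < Ksp = 5.7×10⁻⁷, so the solution is unsaturated and no precipitate forms.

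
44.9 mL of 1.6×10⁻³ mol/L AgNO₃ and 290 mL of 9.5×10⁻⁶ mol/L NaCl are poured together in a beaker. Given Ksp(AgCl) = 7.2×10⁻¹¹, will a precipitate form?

Yes

Total volume after mixing = 44.9 + 290 = 334.9 mL.
[Ag⁺] = (1.6×10⁻³)(44.9)/334.9 = 2.1×10⁻⁴ mol/L
[Cl⁻] = (9.5×10⁻⁶)(290)/334.9 = 8.2×10⁻⁶ mol/L
Q = [Ag⁺][Cl⁻] = 1.8×10⁻⁹
Because Q > Ksp (1.8×10⁻⁹ vs 7.2×10⁻¹¹), a precipitate of AgCl forms.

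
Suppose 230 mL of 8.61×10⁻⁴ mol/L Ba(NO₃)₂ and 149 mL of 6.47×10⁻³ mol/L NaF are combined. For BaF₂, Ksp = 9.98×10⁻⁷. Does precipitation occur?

No

The combined volume is 379 mL.
[Ba²⁺] = (8.61×10⁻⁴)(230)/379 = 5.23×10⁻⁴ mol/L
[F⁻] = (6.47×10⁻³)(149)/379 = 2.54×10⁻³ mol/L
Q = [Ba²⁺][F⁻]^2 = 3.38×10⁻⁹
Q = 3.38×10⁻⁹ < Ksp = 9.98×10⁻⁷, so the solution is unsaturated and no precipitate forms.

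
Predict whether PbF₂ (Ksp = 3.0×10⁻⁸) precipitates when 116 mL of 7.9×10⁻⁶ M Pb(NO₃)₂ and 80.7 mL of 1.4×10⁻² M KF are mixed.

No

The combined volume is 196.7 mL.
[Pb²⁺] = (7.9×10⁻⁶)(116)/196.7 = 4.7×10⁻⁶ M
[F⁻] = (1.4×10⁻²)(80.7)/196.7 = 5.7×10⁻³ M
Q = [Pb²⁺][F⁻]^2 = 1.5×10⁻¹⁰
Q < Ksp (1.5×10⁻¹⁰ vs 3.0×10⁻⁸); the solution remains unsaturated and no precipitate forms.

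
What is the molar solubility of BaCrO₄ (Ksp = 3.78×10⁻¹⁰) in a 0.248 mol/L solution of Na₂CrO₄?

BaCrO₄(s) ⇌ Ba²⁺(aq) + CrO₄²⁻(aq)
With CrO₄²⁻ already at 0.248 mol/L and s small, take [CrO₄²⁻] ≈ 0.248 mol/L and [Ba²⁺] = s.
Ksp = [Ba²⁺][CrO₄²⁻] = s(0.248)
s = 3.78×10⁻¹⁰ / (0.248) = 1.52×10⁻⁹
s = 1.52×10⁻⁹ mol/L

1.52×10⁻⁹ M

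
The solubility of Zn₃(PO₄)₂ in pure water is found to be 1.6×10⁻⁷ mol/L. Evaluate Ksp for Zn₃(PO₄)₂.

Ksp = 1.1×10⁻³²

Zn₃(PO₄)₂(s) ⇌ 3 Zn²⁺(aq) + 2 PO₄³⁻(aq)
Call the molar solubility s, so that [Zn²⁺] = 3s and [PO₄³⁻] = 2s.
Ksp = [Zn²⁺]^3[PO₄³⁻]^2 = (3s)^3 · (2s)^2 = 108s^5
Ksp = 108 × (1.6×10⁻⁷)^5 = 1.1×10⁻³²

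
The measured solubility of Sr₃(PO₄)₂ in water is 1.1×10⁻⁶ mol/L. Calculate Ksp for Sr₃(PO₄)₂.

Ksp = 1.7×10⁻²⁸

Sr₃(PO₄)₂(s) ⇌ 3 Sr²⁺(aq) + 2 PO₄³⁻(aq)
With molar solubility s: [Sr²⁺] = 3s, [PO₄³⁻] = 2s.
Ksp = [Sr²⁺]^3[PO₄³⁻]^2 = (3s)^3 · (2s)^2 = 108s^5
Ksp = 108 × (1.1×10⁻⁶)^5 = 1.7×10⁻²⁸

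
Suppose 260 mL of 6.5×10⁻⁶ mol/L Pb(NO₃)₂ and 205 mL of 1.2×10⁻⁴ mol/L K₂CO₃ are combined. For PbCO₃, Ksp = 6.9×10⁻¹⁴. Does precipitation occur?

Yes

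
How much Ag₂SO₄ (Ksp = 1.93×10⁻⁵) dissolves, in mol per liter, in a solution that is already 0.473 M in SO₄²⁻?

3.19×10⁻³ M

Ag₂SO₄(s) ⇌ 2 Ag⁺(aq) + SO₄²⁻(aq)
With SO₄²⁻ already at 0.473 M and s small, take [SO₄²⁻] ≈ 0.473 M and [Ag⁺] = 2s.
Ksp = [Ag⁺]^2[SO₄²⁻] = (2s)^2(0.473)
(2s)^2 = 1.93×10⁻⁵ / (0.473) = 4.08×10⁻⁵
s = 3.19×10⁻³ M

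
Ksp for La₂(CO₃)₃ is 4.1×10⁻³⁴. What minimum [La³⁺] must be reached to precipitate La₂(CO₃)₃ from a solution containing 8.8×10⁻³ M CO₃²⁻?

2.5×10⁻¹⁴ M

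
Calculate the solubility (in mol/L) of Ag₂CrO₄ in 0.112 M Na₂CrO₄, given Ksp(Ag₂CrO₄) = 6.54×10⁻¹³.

1.21×10⁻⁶ M

Ag₂CrO₄(s) ⇌ 2 Ag⁺(aq) + CrO₄²⁻(aq)
With CrO₄²⁻ already at 0.112 M and s small, take [CrO₄²⁻] ≈ 0.112 M and [Ag⁺] = 2s.
Ksp = [Ag⁺]^2[CrO₄²⁻] = (2s)^2(0.112)
(2s)^2 = 6.54×10⁻¹³ / (0.112) = 5.84×10⁻¹²
s = 1.21×10⁻⁶ M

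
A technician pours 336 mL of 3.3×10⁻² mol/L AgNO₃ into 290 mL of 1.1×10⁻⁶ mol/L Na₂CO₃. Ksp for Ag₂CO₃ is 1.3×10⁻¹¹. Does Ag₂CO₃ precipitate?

The combined volume is 626 mL.
[Ag⁺] = (3.3×10⁻²)(336)/626 = 1.8×10⁻² mol/L
[CO₃²⁻] = (1.1×10⁻⁶)(290)/626 = 5.1×10⁻⁷ mol/L
Q = [Ag⁺]^2[CO₃²⁻] = 1.6×10⁻¹⁰
Since Q (1.6×10⁻¹⁰) exceeds Ksp (1.3×10⁻¹¹), Ag₂CO₃ will precipitate.

Yes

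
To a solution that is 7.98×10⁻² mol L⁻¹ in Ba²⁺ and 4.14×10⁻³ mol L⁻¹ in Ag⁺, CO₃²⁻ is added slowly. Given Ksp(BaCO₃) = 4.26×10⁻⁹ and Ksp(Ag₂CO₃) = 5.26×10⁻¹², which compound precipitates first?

A salt starts to precipitate once the ion product Q reaches its Ksp.
For BaCO₃: [CO₃²⁻] = (Ksp/[Ba²⁺]) = 5.34×10⁻⁸ mol L⁻¹
For Ag₂CO₃: [CO₃²⁻] = (Ksp/[Ag⁺]^2) = 3.07×10⁻⁷ mol L⁻¹
The smaller threshold [CO₃²⁻] is reached first, so BaCO₃ precipitates first.

BaCO₃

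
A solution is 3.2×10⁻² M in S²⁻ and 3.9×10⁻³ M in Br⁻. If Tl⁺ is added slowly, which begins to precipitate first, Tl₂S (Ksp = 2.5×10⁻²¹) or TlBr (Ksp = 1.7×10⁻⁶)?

A salt starts to precipitate once the ion product Q reaches its Ksp.
For Tl₂S: [Tl⁺] = (Ksp/[S²⁻])^(1/2) = 2.8×10⁻¹⁰ M
For TlBr: [Tl⁺] = (Ksp/[Br⁻]) = 4.4×10⁻⁴ M
Since Tl₂S needs less Tl⁺ to reach saturation, it precipitates first.

Tl₂S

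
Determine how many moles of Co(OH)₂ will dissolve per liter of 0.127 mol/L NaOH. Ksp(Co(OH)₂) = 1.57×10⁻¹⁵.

Co(OH)₂(s) ⇌ Co²⁺(aq) + 2 OH⁻(aq)
Let s be the solubility of Co(OH)₂ here. The common ion gives [OH⁻] ≈ 0.127 mol/L, and [Co²⁺] = s.
Ksp = [Co²⁺][OH⁻]^2 = s(0.127)^2
s = 1.57×10⁻¹⁵ / (0.127)^2 = 9.73×10⁻¹⁴
s = 9.73×10⁻¹⁴ mol/L

9.73×10⁻¹⁴ M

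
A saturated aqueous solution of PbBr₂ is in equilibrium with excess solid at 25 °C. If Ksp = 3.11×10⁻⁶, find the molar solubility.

9.20×10⁻³ M

PbBr₂(s) ⇌ Pb²⁺(aq) + 2 Br⁻(aq)
With molar solubility s: [Pb²⁺] = s, [Br⁻] = 2s.
Ksp = [Pb²⁺][Br⁻]^2 = s · (2s)^2 = 4s^3
4s^3 = 3.11×10⁻⁶  ⇒  s^3 = 7.78×10⁻⁷
s = (7.78×10⁻⁷)^(1/3) = 9.20×10⁻³ mol/L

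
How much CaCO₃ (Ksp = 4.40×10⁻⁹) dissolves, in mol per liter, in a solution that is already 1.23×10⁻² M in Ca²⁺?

CaCO₃(s) ⇌ Ca²⁺(aq) + CO₃²⁻(aq)
The solution already contains Ca²⁺ at 1.23×10⁻² M. Let s be the molar solubility of CaCO₃.
[Ca²⁺] ≈ 1.23×10⁻² M (common ion dominates); [CO₃²⁻] = s.
Ksp = [Ca²⁺][CO₃²⁻] = (1.23×10⁻²)s
s = 4.40×10⁻⁹ / (1.23×10⁻²) = 3.58×10⁻⁷
s = 3.58×10⁻⁷ M

3.58×10⁻⁷ M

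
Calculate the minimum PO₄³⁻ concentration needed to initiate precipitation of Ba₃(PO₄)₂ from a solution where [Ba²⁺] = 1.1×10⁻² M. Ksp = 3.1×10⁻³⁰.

1.5×10⁻¹² M

Precipitation begins when Q = Ksp.
Ba₃(PO₄)₂(s) ⇌ 3 Ba²⁺(aq) + 2 PO₄³⁻(aq)
Ksp = [Ba²⁺]^3[PO₄³⁻]^2 = [PO₄³⁻]^2(1.1×10⁻²)^3
[PO₄³⁻]^2 = 3.1×10⁻³⁰ / (1.1×10⁻²)^3 = 2.3×10⁻²⁴
[PO₄³⁻] = 1.5×10⁻¹² M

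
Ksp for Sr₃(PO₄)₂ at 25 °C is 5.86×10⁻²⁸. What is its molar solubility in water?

1.40×10⁻⁶ M

Sr₃(PO₄)₂(s) ⇌ 3 Sr²⁺(aq) + 2 PO₄³⁻(aq)
With molar solubility s: [Sr²⁺] = 3s, [PO₄³⁻] = 2s.
Ksp = [Sr²⁺]^3[PO₄³⁻]^2 = (3s)^3 · (2s)^2 = 108s^5
108s^5 = 5.86×10⁻²⁸  ⇒  s^5 = 5.43×10⁻³⁰
Taking the 5th root, s = 1.40×10⁻⁶ M.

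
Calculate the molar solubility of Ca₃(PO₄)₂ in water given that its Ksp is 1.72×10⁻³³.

1.10×10⁻⁷ M

Ca₃(PO₄)₂(s) ⇌ 3 Ca²⁺(aq) + 2 PO₄³⁻(aq)
With molar solubility s: [Ca²⁺] = 3s, [PO₄³⁻] = 2s.
Ksp = [Ca²⁺]^3[PO₄³⁻]^2 = (3s)^3 · (2s)^2 = 108s^5
108s^5 = 1.72×10⁻³³  ⇒  s^5 = 1.59×10⁻³⁵
s = (1.59×10⁻³⁵)^(1/5) = 1.10×10⁻⁷ mol L⁻¹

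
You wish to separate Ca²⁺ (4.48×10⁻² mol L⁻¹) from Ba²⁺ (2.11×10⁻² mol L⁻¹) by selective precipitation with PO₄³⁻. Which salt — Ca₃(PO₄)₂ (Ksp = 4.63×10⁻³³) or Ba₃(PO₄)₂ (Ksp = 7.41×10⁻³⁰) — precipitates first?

Precipitation begins when Q = Ksp.
For Ca₃(PO₄)₂: [PO₄³⁻] = (Ksp/[Ca²⁺]^3)^(1/2) = 7.18×10⁻¹⁵ mol L⁻¹
For Ba₃(PO₄)₂: [PO₄³⁻] = (Ksp/[Ba²⁺]^3)^(1/2) = 8.88×10⁻¹³ mol L⁻¹
The smaller threshold [PO₄³⁻] is reached first, so Ca₃(PO₄)₂ precipitates first.

Ca₃(PO₄)₂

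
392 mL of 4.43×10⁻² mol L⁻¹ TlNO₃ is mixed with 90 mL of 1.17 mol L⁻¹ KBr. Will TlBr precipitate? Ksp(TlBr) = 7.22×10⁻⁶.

The combined volume is 482 mL.
[Tl⁺] = (4.43×10⁻²)(392)/482 = 3.60×10⁻² mol L⁻¹
[Br⁻] = (1.17)(90)/482 = 0.218 mol L⁻¹
Q = [Tl⁺][Br⁻] = 7.87×10⁻³
Since Q (7.87×10⁻³) exceeds Ksp (7.22×10⁻⁶), TlBr will precipitate.

Yes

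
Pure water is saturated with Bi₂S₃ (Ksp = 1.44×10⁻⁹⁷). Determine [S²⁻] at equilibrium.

Bi₂S₃(s) ⇌ 2 Bi³⁺(aq) + 3 S²⁻(aq)
With molar solubility s: [Bi³⁺] = 2s, [S²⁻] = 3s.
Ksp = [Bi³⁺]^2[S²⁻]^3 = (2s)^2 · (3s)^3 = 108s^5 = 1.44×10⁻⁹⁷
s = 1.68×10⁻²⁰ M
[S²⁻] = 3s = 5.04×10⁻²⁰ M

5.04×10⁻²⁰ M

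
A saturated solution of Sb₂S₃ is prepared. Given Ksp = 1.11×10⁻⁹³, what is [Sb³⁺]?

2.01×10⁻¹⁹ M

Sb₂S₃(s) ⇌ 2 Sb³⁺(aq) + 3 S²⁻(aq)
Call the molar solubility s, so that [Sb³⁺] = 2s and [S²⁻] = 3s.
Ksp = [Sb³⁺]^2[S²⁻]^3 = (2s)^2 · (3s)^3 = 108s^5 = 1.11×10⁻⁹³
s = 1.01×10⁻¹⁹ mol L⁻¹
[Sb³⁺] = 2s = 2.01×10⁻¹⁹ mol L⁻¹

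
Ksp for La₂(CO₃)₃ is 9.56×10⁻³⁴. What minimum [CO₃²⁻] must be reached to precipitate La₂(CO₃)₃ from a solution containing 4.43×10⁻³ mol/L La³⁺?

Precipitation of each salt begins when its ion product equals Ksp.
La₂(CO₃)₃(s) ⇌ 2 La³⁺(aq) + 3 CO₃²⁻(aq)
Ksp = [La³⁺]^2[CO₃²⁻]^3 = [CO₃²⁻]^3(4.43×10⁻³)^2
[CO₃²⁻]^3 = 9.56×10⁻³⁴ / (4.43×10⁻³)^2 = 4.87×10⁻²⁹
[CO₃²⁻] = 3.65×10⁻¹⁰ mol/L

3.65×10⁻¹⁰ M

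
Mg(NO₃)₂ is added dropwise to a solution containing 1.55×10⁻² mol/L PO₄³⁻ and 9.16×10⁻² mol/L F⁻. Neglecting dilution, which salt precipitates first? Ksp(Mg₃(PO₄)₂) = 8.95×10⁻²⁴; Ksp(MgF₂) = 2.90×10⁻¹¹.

MgF₂

The threshold for precipitation is Q = Ksp.
For Mg₃(PO₄)₂: [Mg²⁺] = (Ksp/[PO₄³⁻]^2)^(1/3) = 3.34×10⁻⁷ mol/L
For MgF₂: [Mg²⁺] = (Ksp/[F⁻]^2) = 3.46×10⁻⁹ mol/L
The smaller threshold [Mg²⁺] is reached first, so MgF₂ precipitates first.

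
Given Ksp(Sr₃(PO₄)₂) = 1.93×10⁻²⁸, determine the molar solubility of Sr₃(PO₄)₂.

Sr₃(PO₄)₂(s) ⇌ 3 Sr²⁺(aq) + 2 PO₄³⁻(aq)
With molar solubility s: [Sr²⁺] = 3s, [PO₄³⁻] = 2s.
Ksp = [Sr²⁺]^3[PO₄³⁻]^2 = (3s)^3 · (2s)^2 = 108s^5
108s^5 = 1.93×10⁻²⁸  ⇒  s^5 = 1.79×10⁻³⁰
Taking the 5th root, s = 1.12×10⁻⁶ mol/L.

1.12×10⁻⁶ M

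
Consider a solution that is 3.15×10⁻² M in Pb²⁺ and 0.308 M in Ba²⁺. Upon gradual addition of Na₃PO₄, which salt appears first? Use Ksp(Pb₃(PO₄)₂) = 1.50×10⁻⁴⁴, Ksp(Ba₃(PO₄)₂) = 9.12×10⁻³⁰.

Each salt precipitates once Q = Ksp for that salt.
For Pb₃(PO₄)₂: [PO₄³⁻] = (Ksp/[Pb²⁺]^3)^(1/2) = 2.19×10⁻²⁰ M
For Ba₃(PO₄)₂: [PO₄³⁻] = (Ksp/[Ba²⁺]^3)^(1/2) = 1.77×10⁻¹⁴ M
The smaller threshold [PO₄³⁻] is reached first, so Pb₃(PO₄)₂ precipitates first.

Pb₃(PO₄)₂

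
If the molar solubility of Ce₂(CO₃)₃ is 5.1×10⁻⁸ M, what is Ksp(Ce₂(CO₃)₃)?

Ksp = 3.7×10⁻³⁵

Ce₂(CO₃)₃(s) ⇌ 2 Ce³⁺(aq) + 3 CO₃²⁻(aq)
Let s be the molar solubility. Then [Ce³⁺] = 2s and [CO₃²⁻] = 3s.
Ksp = [Ce³⁺]^2[CO₃²⁻]^3 = (2s)^2 · (3s)^3 = 108s^5
Ksp = 108 × (5.1×10⁻⁸)^5 = 3.7×10⁻³⁵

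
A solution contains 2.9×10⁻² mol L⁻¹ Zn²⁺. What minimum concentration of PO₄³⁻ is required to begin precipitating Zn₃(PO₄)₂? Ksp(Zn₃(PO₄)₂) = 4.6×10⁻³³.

Precipitation of each salt begins when its ion product equals Ksp.
Zn₃(PO₄)₂(s) ⇌ 3 Zn²⁺(aq) + 2 PO₄³⁻(aq)
Ksp = [Zn²⁺]^3[PO₄³⁻]^2 = [PO₄³⁻]^2(2.9×10⁻²)^3
[PO₄³⁻]^2 = 4.6×10⁻³³ / (2.9×10⁻²)^3 = 1.9×10⁻²⁸
[PO₄³⁻] = 1.4×10⁻¹⁴ mol L⁻¹

1.4×10⁻¹⁴ M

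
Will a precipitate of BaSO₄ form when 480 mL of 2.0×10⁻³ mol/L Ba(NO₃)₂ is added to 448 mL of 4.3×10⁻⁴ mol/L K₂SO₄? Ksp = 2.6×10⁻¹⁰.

Yes

The combined volume is 928 mL.
[Ba²⁺] = (2.0×10⁻³)(480)/928 = 1.0×10⁻³ mol/L
[SO₄²⁻] = (4.3×10⁻⁴)(448)/928 = 2.1×10⁻⁴ mol/L
Q = [Ba²⁺][SO₄²⁻] = 2.1×10⁻⁷
Since Q (2.1×10⁻⁷) exceeds Ksp (2.6×10⁻¹⁰), BaSO₄ will precipitate.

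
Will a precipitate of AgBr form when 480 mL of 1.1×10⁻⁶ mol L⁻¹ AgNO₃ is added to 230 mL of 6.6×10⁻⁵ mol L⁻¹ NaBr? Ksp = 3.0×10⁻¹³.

The combined volume is 710 mL.
[Ag⁺] = (1.1×10⁻⁶)(480)/710 = 7.4×10⁻⁷ mol L⁻¹
[Br⁻] = (6.6×10⁻⁵)(230)/710 = 2.1×10⁻⁵ mol L⁻¹
Q = [Ag⁺][Br⁻] = 1.6×10⁻¹¹
Q = 1.6×10⁻¹¹ > Ksp = 3.0×10⁻¹³, so the solution is supersaturated and AgBr precipitates.

Yes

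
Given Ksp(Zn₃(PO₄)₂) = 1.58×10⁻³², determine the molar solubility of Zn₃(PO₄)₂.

1.71×10⁻⁷ M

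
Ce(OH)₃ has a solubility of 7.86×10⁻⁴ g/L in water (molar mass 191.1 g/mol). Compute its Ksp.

Ksp = 7.73×10⁻²¹

Convert to molarity: s = 7.86×10⁻⁴ / 191.1 = 4.1130×10⁻⁶ mol/L
Ce(OH)₃(s) ⇌ Ce³⁺(aq) + 3 OH⁻(aq)
With molar solubility s: [Ce³⁺] = s, [OH⁻] = 3s.
Ksp = [Ce³⁺][OH⁻]^3 = s · (3s)^3 = 27s^4
Ksp = 27 × (4.1130×10⁻⁶)^4 = 7.73×10⁻²¹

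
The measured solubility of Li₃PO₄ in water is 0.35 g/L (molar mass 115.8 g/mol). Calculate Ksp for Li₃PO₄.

Ksp = 2.3×10⁻⁹

s = (0.35 g L⁻¹)/(115.8 g mol⁻¹) = 3.022×10⁻³ M
Li₃PO₄(s) ⇌ 3 Li⁺(aq) + PO₄³⁻(aq)
For each mole of Li₃PO₄ that dissolves per liter, [Li⁺] = 3s and [PO₄³⁻] = s; let s denote this solubility.
Ksp = [Li⁺]^3[PO₄³⁻] = (3s)^3 · s = 27s^4
Ksp = 27 × (3.022×10⁻³)^4 = 2.3×10⁻⁹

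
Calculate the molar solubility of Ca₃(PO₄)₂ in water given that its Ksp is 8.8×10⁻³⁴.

9.6×10⁻⁸ M

Ca₃(PO₄)₂(s) ⇌ 3 Ca²⁺(aq) + 2 PO₄³⁻(aq)
Call the molar solubility s, so that [Ca²⁺] = 3s and [PO₄³⁻] = 2s.
Ksp = [Ca²⁺]^3[PO₄³⁻]^2 = (3s)^3 · (2s)^2 = 108s^5
108s^5 = 8.8×10⁻³⁴  ⇒  s^5 = 8.1×10⁻³⁶
s = 9.6×10⁻⁸ M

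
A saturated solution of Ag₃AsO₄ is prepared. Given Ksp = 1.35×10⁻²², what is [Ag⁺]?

4.49×10⁻⁶ M

Ag₃AsO₄(s) ⇌ 3 Ag⁺(aq) + AsO₄³⁻(aq)
Call the molar solubility s, so that [Ag⁺] = 3s and [AsO₄³⁻] = s.
Ksp = [Ag⁺]^3[AsO₄³⁻] = (3s)^3 · s = 27s^4 = 1.35×10⁻²²
s = 1.50×10⁻⁶ mol/L
[Ag⁺] = 3s = 4.49×10⁻⁶ mol/L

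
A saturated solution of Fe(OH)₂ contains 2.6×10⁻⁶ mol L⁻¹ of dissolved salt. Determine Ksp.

Fe(OH)₂(s) ⇌ Fe²⁺(aq) + 2 OH⁻(aq)
Let s be the molar solubility. Then [Fe²⁺] = s and [OH⁻] = 2s.
Ksp = [Fe²⁺][OH⁻]^2 = s · (2s)^2 = 4s^3
Ksp = 4 × (2.6×10⁻⁶)^3 = 7.0×10⁻¹⁷

Ksp = 7.0×10⁻¹⁷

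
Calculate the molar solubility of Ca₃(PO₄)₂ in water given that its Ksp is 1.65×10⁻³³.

1.09×10⁻⁷ M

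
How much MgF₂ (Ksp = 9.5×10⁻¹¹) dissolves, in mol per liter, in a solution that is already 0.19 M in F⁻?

2.6×10⁻⁹ M

MgF₂(s) ⇌ Mg²⁺(aq) + 2 F⁻(aq)
F⁻ is already present at 0.19 M. If s mol/L of MgF₂ dissolves, [Mg²⁺] = s while [F⁻] ≈ 0.19 M.
Ksp = [Mg²⁺][F⁻]^2 = s(0.19)^2
s = 9.5×10⁻¹¹ / (0.19)^2 = 2.6×10⁻⁹
s = 2.6×10⁻⁹ M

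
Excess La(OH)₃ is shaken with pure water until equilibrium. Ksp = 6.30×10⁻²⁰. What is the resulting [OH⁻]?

La(OH)₃(s) ⇌ La³⁺(aq) + 3 OH⁻(aq)
Call the molar solubility s, so that [La³⁺] = s and [OH⁻] = 3s.
Ksp = [La³⁺][OH⁻]^3 = s · (3s)^3 = 27s^4 = 6.30×10⁻²⁰
s = 6.95×10⁻⁶ mol/L
[OH⁻] = 3s = 2.09×10⁻⁵ mol/L

2.09×10⁻⁵ M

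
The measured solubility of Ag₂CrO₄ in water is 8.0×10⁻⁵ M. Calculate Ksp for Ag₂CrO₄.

Ag₂CrO₄(s) ⇌ 2 Ag⁺(aq) + CrO₄²⁻(aq)
Let s be the molar solubility. Then [Ag⁺] = 2s and [CrO₄²⁻] = s.
Ksp = [Ag⁺]^2[CrO₄²⁻] = (2s)^2 · s = 4s^3
Ksp = 4 × (8.0×10⁻⁵)^3 = 2.0×10⁻¹²

Ksp = 2.0×10⁻¹²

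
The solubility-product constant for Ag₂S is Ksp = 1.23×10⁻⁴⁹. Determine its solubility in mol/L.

Ag₂S(s) ⇌ 2 Ag⁺(aq) + S²⁻(aq)
For each mole of Ag₂S that dissolves per liter, [Ag⁺] = 2s and [S²⁻] = s; let s denote this solubility.
Ksp = [Ag⁺]^2[S²⁻] = (2s)^2 · s = 4s^3
4s^3 = 1.23×10⁻⁴⁹  ⇒  s^3 = 3.08×10⁻⁵⁰
s = (3.08×10⁻⁵⁰)^(1/3) = 3.13×10⁻¹⁷ mol L⁻¹

3.13×10⁻¹⁷ M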